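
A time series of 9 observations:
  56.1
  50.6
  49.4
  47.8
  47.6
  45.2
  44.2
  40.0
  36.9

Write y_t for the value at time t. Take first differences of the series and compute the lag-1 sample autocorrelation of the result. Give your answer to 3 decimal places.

-0.102

First differences Δy: -5.5, -1.2, -1.6, -0.2, -2.4, -1.0, -4.2, -3.1
Mean of differences = -2.4000
Numerator Σ(Δy_t−Δȳ)(Δy_{t+1}−Δȳ) = -2.2600
Denominator Σ(Δy_t−Δȳ)² = 22.2200
r_1(Δy) = -2.2600 / 22.2200 = -0.102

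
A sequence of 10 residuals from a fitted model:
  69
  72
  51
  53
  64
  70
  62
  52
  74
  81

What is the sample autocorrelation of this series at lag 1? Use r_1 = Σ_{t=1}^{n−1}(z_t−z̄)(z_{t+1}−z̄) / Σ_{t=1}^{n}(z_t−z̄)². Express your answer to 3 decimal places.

Mean z̄ = (69 + 72 + 51 + 53 + 64 + 70 + 62 + 52 + 74 + 81)/10 = 64.8000
Numerator Σ_{t=1}^{9}(z_t−z̄)(z_{t+1}−z̄) = 151.5600
Denominator Σ(z_t−z̄)² = 945.6000
r_1 = 151.5600 / 945.6000 = 0.160

0.160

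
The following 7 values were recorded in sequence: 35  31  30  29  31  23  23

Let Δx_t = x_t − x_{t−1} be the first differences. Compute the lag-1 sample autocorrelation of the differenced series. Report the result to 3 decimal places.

First differences Δx: -4, -1, -1, 2, -8, 0
Mean of differences = -2.0000
Numerator Σ(Δx_t−Δx̄)(Δx_{t+1}−Δx̄) = -33.0000
Denominator Σ(Δx_t−Δx̄)² = 62.0000
r_1(Δx) = -33.0000 / 62.0000 = -0.532

-0.532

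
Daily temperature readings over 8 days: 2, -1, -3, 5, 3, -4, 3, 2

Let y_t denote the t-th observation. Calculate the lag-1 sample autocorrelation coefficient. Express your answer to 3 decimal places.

-0.288

Mean ȳ = (2 − 1 − 3 + 5 + 3 − 4 + 3 + 2)/8 = 0.8750
Deviations from mean: 1.1250, -1.8750, -3.8750, 4.1250, 2.1250, -4.8750, 2.1250, 1.1250
Numerator Σ_{t=1}^{7}(y_t−ȳ)(y_{t+1}−ȳ) = -20.3906
Denominator Σ(y_t−ȳ)² = 70.8750
r_1 = -20.3906 / 70.8750 = -0.288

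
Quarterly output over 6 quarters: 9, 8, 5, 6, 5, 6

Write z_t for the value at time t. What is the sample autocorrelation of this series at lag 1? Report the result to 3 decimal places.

Mean z̄ = (9 + 8 + 5 + 6 + 5 + 6)/6 = 6.5000
Deviations from mean: 2.5000, 1.5000, -1.5000, -0.5000, -1.5000, -0.5000
Σ(z_t−z̄)(z_{t+1}−z̄) = (3.7500) + (-2.2500) + (0.7500) + (0.7500) + (0.7500) = 3.7500
Denominator Σ(z_t−z̄)² = 13.5000
r_1 = 3.7500 / 13.5000 = 0.278

0.278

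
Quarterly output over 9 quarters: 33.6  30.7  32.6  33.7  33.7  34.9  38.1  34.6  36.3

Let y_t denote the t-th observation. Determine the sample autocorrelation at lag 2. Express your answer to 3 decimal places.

Mean ȳ = (33.6 + 30.7 + 32.6 + 33.7 + 33.7 + 34.9 + 38.1 + 34.6 + 36.3)/9 = 34.2444
Σ(y_t−ȳ)(y_{t+2}−ȳ) = (1.0598) + (1.9298) + (0.8953) + (-0.3569) + (-2.0991) + (0.2331) + (7.9253) = 9.5872
Denominator Σ(y_t−ȳ)² = 35.9222
r_2 = 9.5872 / 35.9222 = 0.267

0.267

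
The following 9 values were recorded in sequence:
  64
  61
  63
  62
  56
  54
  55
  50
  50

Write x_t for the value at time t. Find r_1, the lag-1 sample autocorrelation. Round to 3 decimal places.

Mean x̄ = (64 + 61 + 63 + 62 + 56 + 54 + 55 + 50 + 50)/9 = 57.2222
Numerator Σ_{t=1}^{8}(x_t−x̄)(x_{t+1}−x̄) = 148.5062
Denominator Σ(x_t−x̄)² = 237.5556
r_1 = 148.5062 / 237.5556 = 0.625

0.625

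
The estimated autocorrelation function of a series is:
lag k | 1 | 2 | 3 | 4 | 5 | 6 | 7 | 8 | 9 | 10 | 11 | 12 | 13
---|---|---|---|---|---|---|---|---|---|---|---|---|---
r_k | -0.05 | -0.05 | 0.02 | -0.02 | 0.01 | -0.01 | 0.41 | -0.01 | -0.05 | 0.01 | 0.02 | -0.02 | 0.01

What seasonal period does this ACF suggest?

7

The largest autocorrelation is r_7 = 0.41; the remaining lags stay at or below 0.02.
The dominant spike at lag 7 indicates a seasonal period of 7.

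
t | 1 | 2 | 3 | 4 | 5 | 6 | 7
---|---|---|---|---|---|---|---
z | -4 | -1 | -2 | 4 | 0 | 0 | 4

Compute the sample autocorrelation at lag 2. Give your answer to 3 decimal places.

0.069

Mean z̄ = (-4 − 1 − 2 + 4 + 0 + 0 + 4)/7 = 0.1429
Deviations from mean: -4.1429, -1.1429, -2.1429, 3.8571, -0.1429, -0.1429, 3.8571
Numerator Σ_{t=1}^{5}(z_t−z̄)(z_{t+2}−z̄) = 3.6735
Denominator Σ(z_t−z̄)² = 52.8571
r_2 = 3.6735 / 52.8571 = 0.069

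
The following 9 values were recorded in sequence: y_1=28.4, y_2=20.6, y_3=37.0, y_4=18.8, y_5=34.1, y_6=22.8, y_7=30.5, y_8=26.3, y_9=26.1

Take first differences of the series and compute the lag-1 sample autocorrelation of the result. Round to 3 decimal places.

-0.905

First differences Δy: -7.8, 16.4, -18.2, 15.3, -11.3, 7.7, -4.2, -0.2
Mean of differences = -0.2875
Numerator Σ(Δy_t−Δȳ)(Δy_{t+1}−Δȳ) = -994.7039
Denominator Σ(Δy_t−Δȳ)² = 1099.1288
r_1(Δy) = -994.7039 / 1099.1288 = -0.905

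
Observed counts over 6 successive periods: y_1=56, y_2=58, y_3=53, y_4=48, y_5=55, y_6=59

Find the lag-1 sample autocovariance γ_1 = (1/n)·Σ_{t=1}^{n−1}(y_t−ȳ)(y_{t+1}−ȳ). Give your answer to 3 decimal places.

Mean ȳ = (56 + 58 + 53 + 48 + 55 + 59)/6 = 54.8333
Σ_{t=1}^{5}(y_t−ȳ)(y_{t+1}−ȳ) = 9.9722
γ_1 = 9.9722 / 6 = 1.662

1.662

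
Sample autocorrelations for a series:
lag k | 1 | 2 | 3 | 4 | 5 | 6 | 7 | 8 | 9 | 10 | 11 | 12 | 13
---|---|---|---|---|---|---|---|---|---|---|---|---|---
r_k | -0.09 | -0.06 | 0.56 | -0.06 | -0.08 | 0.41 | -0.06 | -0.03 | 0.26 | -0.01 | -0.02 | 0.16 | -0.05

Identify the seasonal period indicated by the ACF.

3

The largest autocorrelation is r_3 = 0.56, with weaker echoes at lags 6 (0.41), 9 (0.26) and 12 (0.16); the remaining lags stay at or below -0.01.
The dominant spike at lag 3 indicates a seasonal period of 3.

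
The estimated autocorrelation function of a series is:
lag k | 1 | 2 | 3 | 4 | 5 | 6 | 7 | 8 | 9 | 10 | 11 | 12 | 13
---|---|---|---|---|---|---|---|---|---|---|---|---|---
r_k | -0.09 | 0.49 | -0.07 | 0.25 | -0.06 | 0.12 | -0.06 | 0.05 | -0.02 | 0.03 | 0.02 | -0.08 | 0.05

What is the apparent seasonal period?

The largest autocorrelation is r_2 = 0.49, with a weaker echo at lag 4 (0.25); the remaining lags stay at or below 0.12.
The dominant spike at lag 2 indicates a seasonal period of 2.

2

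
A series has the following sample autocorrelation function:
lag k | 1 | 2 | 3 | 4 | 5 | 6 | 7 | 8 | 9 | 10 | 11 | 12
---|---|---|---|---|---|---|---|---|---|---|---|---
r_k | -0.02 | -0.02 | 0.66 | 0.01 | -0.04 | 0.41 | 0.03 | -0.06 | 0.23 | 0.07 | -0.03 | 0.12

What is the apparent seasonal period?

The largest autocorrelation is r_3 = 0.66, with weaker echoes at lags 6 (0.41) and 9 (0.23); the remaining lags stay at or below 0.12.
The dominant spike at lag 3 indicates a seasonal period of 3.

3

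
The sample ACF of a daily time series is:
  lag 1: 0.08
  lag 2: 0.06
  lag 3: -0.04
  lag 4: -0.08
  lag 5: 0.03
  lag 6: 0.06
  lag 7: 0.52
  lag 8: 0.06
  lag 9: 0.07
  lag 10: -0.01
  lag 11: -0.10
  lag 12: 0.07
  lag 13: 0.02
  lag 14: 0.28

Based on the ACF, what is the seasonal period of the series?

7

The largest autocorrelation is r_7 = 0.52, with a weaker echo at lag 14 (0.28); the remaining lags stay at or below 0.08.
The dominant spike at lag 7 indicates a seasonal period of 7.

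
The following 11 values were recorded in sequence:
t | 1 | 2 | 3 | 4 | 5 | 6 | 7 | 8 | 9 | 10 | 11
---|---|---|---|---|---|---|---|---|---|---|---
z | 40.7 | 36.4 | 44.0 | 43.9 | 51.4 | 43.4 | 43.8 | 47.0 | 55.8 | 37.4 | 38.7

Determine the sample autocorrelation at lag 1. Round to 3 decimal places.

Mean z̄ = (40.7 + 36.4 + 44.0 + 43.9 + 51.4 + 43.4 + 43.8 + 47.0 + 55.8 + 37.4 + 38.7)/11 = 43.8636
Numerator Σ_{t=1}^{10}(z_t−z̄)(z_{t+1}−z̄) = 12.8696
Denominator Σ(z_t−z̄)² = 343.5055
r_1 = 12.8696 / 343.5055 = 0.037

0.037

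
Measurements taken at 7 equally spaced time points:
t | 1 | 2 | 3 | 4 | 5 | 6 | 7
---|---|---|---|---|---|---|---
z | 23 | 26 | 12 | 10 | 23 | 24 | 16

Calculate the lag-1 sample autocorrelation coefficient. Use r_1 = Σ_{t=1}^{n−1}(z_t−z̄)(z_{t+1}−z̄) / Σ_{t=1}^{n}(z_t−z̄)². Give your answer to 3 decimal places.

Mean z̄ = (23 + 26 + 12 + 10 + 23 + 24 + 16)/7 = 19.1429
Deviations from mean: 3.8571, 6.8571, -7.1429, -9.1429, 3.8571, 4.8571, -3.1429
Numerator Σ_{t=1}^{6}(z_t−z̄)(z_{t+1}−z̄) = 10.9796
Denominator Σ(z_t−z̄)² = 244.8571
r_1 = 10.9796 / 244.8571 = 0.045

0.045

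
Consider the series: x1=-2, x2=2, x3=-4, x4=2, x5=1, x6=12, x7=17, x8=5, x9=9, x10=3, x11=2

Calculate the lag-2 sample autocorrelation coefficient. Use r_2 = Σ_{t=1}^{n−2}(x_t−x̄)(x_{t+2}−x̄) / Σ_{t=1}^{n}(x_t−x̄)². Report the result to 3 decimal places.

0.208

Mean x̄ = (-2 + 2 − 4 + 2 + 1 + 12 + 17 + 5 + 9 + 3 + 2)/11 = 4.2727
Numerator Σ_{t=1}^{9}(x_t−x̄)(x_{t+2}−x̄) = 79.0331
Denominator Σ(x_t−x̄)² = 380.1818
r_2 = 79.0331 / 380.1818 = 0.208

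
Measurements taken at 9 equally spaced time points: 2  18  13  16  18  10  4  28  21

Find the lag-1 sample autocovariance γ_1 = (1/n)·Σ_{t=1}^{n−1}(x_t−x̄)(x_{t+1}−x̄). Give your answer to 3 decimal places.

Mean x̄ = (2 + 18 + 13 + 16 + 18 + 10 + 4 + 28 + 21)/9 = 14.4444
Σ_{t=1}^{8}(x_t−x̄)(x_{t+1}−x̄) = -68.1975
γ_1 = -68.1975 / 9 = -7.578

-7.578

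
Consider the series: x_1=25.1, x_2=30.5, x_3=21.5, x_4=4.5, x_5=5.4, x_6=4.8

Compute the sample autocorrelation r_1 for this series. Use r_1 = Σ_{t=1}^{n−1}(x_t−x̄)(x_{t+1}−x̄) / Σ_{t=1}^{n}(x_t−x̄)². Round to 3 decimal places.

Mean x̄ = (25.1 + 30.5 + 21.5 + 4.5 + 5.4 + 4.8)/6 = 15.3000
Deviations from mean: 9.8000, 15.2000, 6.2000, -10.8000, -9.9000, -10.5000
Numerator Σ_{t=1}^{5}(x_t−x̄)(x_{t+1}−x̄) = 387.1100
Denominator Σ(x_t−x̄)² = 690.4200
r_1 = 387.1100 / 690.4200 = 0.561

0.561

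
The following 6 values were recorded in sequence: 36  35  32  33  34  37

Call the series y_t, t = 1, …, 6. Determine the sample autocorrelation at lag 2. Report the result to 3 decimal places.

Mean ȳ = (36 + 35 + 32 + 33 + 34 + 37)/6 = 34.5000
Deviations from mean: 1.5000, 0.5000, -2.5000, -1.5000, -0.5000, 2.5000
Σ(y_t−ȳ)(y_{t+2}−ȳ) = (-3.7500) + (-0.7500) + (1.2500) + (-3.7500) = -7.0000
Denominator Σ(y_t−ȳ)² = 17.5000
r_2 = -7.0000 / 17.5000 = -0.400

-0.400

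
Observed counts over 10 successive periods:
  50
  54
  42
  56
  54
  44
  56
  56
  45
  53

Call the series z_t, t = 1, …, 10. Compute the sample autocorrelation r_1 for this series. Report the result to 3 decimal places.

-0.504

Mean z̄ = (50 + 54 + 42 + 56 + 54 + 44 + 56 + 56 + 45 + 53)/10 = 51.0000
Numerator Σ_{t=1}^{9}(z_t−z̄)(z_{t+1}−z̄) = -133.0000
Denominator Σ(z_t−z̄)² = 264.0000
r_1 = -133.0000 / 264.0000 = -0.504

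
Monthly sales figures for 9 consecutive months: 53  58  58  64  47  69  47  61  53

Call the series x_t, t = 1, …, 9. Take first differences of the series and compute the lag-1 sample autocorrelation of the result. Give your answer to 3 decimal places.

First differences Δx: 5, 0, 6, -17, 22, -22, 14, -8
Mean of differences = 0.0000
Numerator Σ(Δx_t−Δx̄)(Δx_{t+1}−Δx̄) = -1380.0000
Denominator Σ(Δx_t−Δx̄)² = 1578.0000
r_1(Δx) = -1380.0000 / 1578.0000 = -0.875

-0.875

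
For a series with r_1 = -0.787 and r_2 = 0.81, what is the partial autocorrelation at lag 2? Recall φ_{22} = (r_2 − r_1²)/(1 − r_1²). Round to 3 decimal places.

0.501

φ_{22} = (r_2 − r_1²) / (1 − r_1²)
r_1² = (-0.787)² = 0.619369
Numerator = 0.81 − 0.6194 = 0.1906; denominator = 1 − 0.6194 = 0.3806
φ_{22} = 0.1906 / 0.3806 = 0.501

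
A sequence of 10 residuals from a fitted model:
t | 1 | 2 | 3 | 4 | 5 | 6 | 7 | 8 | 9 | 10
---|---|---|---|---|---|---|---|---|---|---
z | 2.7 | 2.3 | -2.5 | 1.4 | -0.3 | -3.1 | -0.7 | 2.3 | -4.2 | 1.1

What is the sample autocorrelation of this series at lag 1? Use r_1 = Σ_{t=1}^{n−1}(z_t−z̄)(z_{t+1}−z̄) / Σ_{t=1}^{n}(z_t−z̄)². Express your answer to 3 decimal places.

Mean z̄ = (2.7 + 2.3 − 2.5 + 1.4 − 0.3 − 3.1 − 0.7 + 2.3 − 4.2 + 1.1)/10 = -0.1000
Numerator Σ_{t=1}^{9}(z_t−z̄)(z_{t+1}−z̄) = -16.7400
Denominator Σ(z_t−z̄)² = 55.0200
r_1 = -16.7400 / 55.0200 = -0.304

-0.304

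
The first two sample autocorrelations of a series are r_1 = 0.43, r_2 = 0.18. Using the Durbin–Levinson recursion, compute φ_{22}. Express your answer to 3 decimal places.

-0.006

φ_{22} = (r_2 − r_1²) / (1 − r_1²)
r_1² = (0.43)² = 0.1849
Numerator = 0.18 − 0.1849 = -0.0049; denominator = 1 − 0.1849 = 0.8151
φ_{22} = -0.0049 / 0.8151 = -0.006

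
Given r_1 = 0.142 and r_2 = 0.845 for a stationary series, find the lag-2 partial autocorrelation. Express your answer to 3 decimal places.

φ_{22} = (r_2 − r_1²) / (1 − r_1²)
r_1² = (0.142)² = 0.020164
Numerator = 0.845 − 0.0202 = 0.8248; denominator = 1 − 0.0202 = 0.9798
φ_{22} = 0.8248 / 0.9798 = 0.842

0.842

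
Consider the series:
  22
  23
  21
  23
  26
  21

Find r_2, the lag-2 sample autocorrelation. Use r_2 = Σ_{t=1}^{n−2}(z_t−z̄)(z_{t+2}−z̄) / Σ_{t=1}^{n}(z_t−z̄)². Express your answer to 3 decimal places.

Mean z̄ = (22 + 23 + 21 + 23 + 26 + 21)/6 = 22.6667
Deviations from mean: -0.6667, 0.3333, -1.6667, 0.3333, 3.3333, -1.6667
Numerator Σ_{t=1}^{4}(z_t−z̄)(z_{t+2}−z̄) = -4.8889
Denominator Σ(z_t−z̄)² = 17.3333
r_2 = -4.8889 / 17.3333 = -0.282

-0.282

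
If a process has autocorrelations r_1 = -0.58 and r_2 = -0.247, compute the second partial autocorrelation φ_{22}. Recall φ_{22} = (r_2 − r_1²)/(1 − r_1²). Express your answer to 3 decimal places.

-0.879

φ_{22} = (r_2 − r_1²) / (1 − r_1²)
r_1² = (-0.58)² = 0.3364
Numerator = -0.247 − 0.3364 = -0.5834; denominator = 1 − 0.3364 = 0.6636
φ_{22} = -0.5834 / 0.6636 = -0.879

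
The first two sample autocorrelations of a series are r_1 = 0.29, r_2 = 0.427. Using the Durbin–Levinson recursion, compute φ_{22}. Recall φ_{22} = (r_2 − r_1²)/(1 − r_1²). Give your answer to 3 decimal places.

φ_{22} = (r_2 − r_1²) / (1 − r_1²)
r_1² = (0.29)² = 0.0841
Numerator = 0.427 − 0.0841 = 0.3429; denominator = 1 − 0.0841 = 0.9159
φ_{22} = 0.3429 / 0.9159 = 0.374

0.374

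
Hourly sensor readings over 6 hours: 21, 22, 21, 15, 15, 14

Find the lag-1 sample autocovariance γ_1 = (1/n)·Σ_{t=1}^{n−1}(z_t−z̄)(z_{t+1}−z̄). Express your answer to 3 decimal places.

Mean z̄ = (21 + 22 + 21 + 15 + 15 + 14)/6 = 18.0000
Σ_{t=1}^{5}(z_t−z̄)(z_{t+1}−z̄) = 36.0000
γ_1 = 36.0000 / 6 = 6.000

6.000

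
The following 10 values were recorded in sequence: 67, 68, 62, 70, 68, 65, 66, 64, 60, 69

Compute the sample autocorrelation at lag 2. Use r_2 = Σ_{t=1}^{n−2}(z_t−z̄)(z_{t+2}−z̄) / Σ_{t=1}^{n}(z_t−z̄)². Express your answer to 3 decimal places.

Mean z̄ = (67 + 68 + 62 + 70 + 68 + 65 + 66 + 64 + 60 + 69)/10 = 65.9000
Numerator Σ_{t=1}^{8}(z_t−z̄)(z_{t+2}−z̄) = -12.1200
Denominator Σ(z_t−z̄)² = 90.9000
r_2 = -12.1200 / 90.9000 = -0.133

-0.133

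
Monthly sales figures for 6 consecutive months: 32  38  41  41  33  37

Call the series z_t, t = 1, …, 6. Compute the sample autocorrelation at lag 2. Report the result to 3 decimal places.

-0.432

Mean z̄ = (32 + 38 + 41 + 41 + 33 + 37)/6 = 37.0000
Deviations from mean: -5.0000, 1.0000, 4.0000, 4.0000, -4.0000, 0.0000
Σ(z_t−z̄)(z_{t+2}−z̄) = (-20.0000) + (4.0000) + (-16.0000) + (0.0000) = -32.0000
Denominator Σ(z_t−z̄)² = 74.0000
r_2 = -32.0000 / 74.0000 = -0.432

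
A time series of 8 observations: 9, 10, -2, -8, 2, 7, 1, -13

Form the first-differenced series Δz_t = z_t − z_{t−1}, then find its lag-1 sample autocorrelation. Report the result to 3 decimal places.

First differences Δz: 1, -12, -6, 10, 5, -6, -14
Mean of differences = -3.1429
Numerator Σ(Δz_t−Δz̄)(Δz_{t+1}−Δz̄) = 65.8367
Denominator Σ(Δz_t−Δz̄)² = 468.8571
r_1(Δz) = 65.8367 / 468.8571 = 0.140

0.140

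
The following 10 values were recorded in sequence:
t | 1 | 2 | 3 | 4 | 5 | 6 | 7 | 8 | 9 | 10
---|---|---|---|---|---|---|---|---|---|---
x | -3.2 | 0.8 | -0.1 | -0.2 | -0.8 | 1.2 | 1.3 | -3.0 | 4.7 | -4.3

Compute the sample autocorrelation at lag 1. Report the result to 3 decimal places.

-0.616

Mean x̄ = (-3.2 + 0.8 − 0.1 − 0.2 − 0.8 + 1.2 + 1.3 − 3.0 + 4.7 − 4.3)/10 = -0.3600
Numerator Σ_{t=1}^{9}(x_t−x̄)(x_{t+1}−x̄) = -38.7956
Denominator Σ(x_t−x̄)² = 62.9840
r_1 = -38.7956 / 62.9840 = -0.616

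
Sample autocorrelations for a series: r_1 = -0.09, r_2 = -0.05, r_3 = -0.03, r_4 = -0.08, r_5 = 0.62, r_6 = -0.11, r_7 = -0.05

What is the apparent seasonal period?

5

The largest autocorrelation is r_5 = 0.62; the remaining lags stay at or below -0.03.
The dominant spike at lag 5 indicates a seasonal period of 5.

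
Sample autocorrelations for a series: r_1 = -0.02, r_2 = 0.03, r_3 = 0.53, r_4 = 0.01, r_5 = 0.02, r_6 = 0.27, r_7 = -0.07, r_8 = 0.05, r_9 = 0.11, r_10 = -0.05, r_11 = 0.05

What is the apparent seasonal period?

The largest autocorrelation is r_3 = 0.53, with a weaker echo at lag 6 (0.27); the remaining lags stay at or below 0.11.
The dominant spike at lag 3 indicates a seasonal period of 3.

3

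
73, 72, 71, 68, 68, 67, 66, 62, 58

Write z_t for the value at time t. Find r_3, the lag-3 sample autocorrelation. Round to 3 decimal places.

0.024

Mean z̄ = (73 + 72 + 71 + 68 + 68 + 67 + 66 + 62 + 58)/9 = 67.2222
Numerator Σ_{t=1}^{6}(z_t−z̄)(z_{t+3}−z̄) = 4.4074
Denominator Σ(z_t−z̄)² = 185.5556
r_3 = 4.4074 / 185.5556 = 0.024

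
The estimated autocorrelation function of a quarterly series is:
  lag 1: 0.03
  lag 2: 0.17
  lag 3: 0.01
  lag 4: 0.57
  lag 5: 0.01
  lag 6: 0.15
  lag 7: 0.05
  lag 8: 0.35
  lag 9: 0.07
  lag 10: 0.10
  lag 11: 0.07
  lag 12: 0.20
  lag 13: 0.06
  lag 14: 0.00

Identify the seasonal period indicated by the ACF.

The largest autocorrelation is r_4 = 0.57, with weaker echoes at lags 8 (0.35) and 12 (0.20); the remaining lags stay at or below 0.17.
The dominant spike at lag 4 indicates a seasonal period of 4.

4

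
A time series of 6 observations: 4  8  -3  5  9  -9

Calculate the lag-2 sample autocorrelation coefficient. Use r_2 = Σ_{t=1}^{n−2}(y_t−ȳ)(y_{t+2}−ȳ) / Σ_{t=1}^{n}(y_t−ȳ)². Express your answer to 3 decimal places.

-0.245

Mean ȳ = (4 + 8 − 3 + 5 + 9 − 9)/6 = 2.3333
Deviations from mean: 1.6667, 5.6667, -5.3333, 2.6667, 6.6667, -11.3333
Numerator Σ_{t=1}^{4}(y_t−ȳ)(y_{t+2}−ȳ) = -59.5556
Denominator Σ(y_t−ȳ)² = 243.3333
r_2 = -59.5556 / 243.3333 = -0.245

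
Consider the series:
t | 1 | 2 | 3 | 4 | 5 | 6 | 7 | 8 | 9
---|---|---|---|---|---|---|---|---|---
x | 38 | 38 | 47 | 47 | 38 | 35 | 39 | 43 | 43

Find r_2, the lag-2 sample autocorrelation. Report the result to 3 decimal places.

Mean x̄ = (38 + 38 + 47 + 47 + 38 + 35 + 39 + 43 + 43)/9 = 40.8889
Numerator Σ_{t=1}^{7}(x_t−x̄)(x_{t+2}−x̄) = -99.9136
Denominator Σ(x_t−x̄)² = 146.8889
r_2 = -99.9136 / 146.8889 = -0.680

-0.680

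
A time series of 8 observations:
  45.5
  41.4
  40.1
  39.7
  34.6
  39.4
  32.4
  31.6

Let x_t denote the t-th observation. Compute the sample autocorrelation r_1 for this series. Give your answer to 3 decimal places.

Mean x̄ = (45.5 + 41.4 + 40.1 + 39.7 + 34.6 + 39.4 + 32.4 + 31.6)/8 = 38.0875
Numerator Σ_{t=1}^{7}(x_t−x̄)(x_{t+1}−x̄) = 53.6973
Denominator Σ(x_t−x̄)² = 160.8888
r_1 = 53.6973 / 160.8888 = 0.334

0.334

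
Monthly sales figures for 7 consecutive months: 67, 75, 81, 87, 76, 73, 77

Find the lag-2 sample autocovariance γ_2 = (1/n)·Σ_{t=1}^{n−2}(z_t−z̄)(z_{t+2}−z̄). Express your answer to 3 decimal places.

Mean z̄ = (67 + 75 + 81 + 87 + 76 + 73 + 77)/7 = 76.5714
Deviations: -9.5714, -1.5714, 4.4286, 10.4286, -0.5714, -3.5714, 0.4286
Σ_{t=1}^{5}(z_t−z̄)(z_{t+2}−z̄) = -98.7959
γ_2 = -98.7959 / 7 = -14.114

-14.114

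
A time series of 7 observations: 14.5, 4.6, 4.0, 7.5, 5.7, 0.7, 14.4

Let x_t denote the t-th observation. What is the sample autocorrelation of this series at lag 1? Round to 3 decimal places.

-0.283

Mean x̄ = (14.5 + 4.6 + 4.0 + 7.5 + 5.7 + 0.7 + 14.4)/7 = 7.3429
Deviations from mean: 7.1571, -2.7429, -3.3429, 0.1571, -1.6429, -6.6429, 7.0571
Σ(x_t−x̄)(x_{t+1}−x̄) = (-19.6310) + (9.1690) + (-0.5253) + (-0.2582) + (10.9133) + (-46.8796) = -47.2118
Denominator Σ(x_t−x̄)² = 166.5771
r_1 = -47.2118 / 166.5771 = -0.283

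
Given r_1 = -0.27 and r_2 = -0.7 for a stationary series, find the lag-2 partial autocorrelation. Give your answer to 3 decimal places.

-0.834

φ_{22} = (r_2 − r_1²) / (1 − r_1²)
r_1² = (-0.27)² = 0.0729
Numerator = -0.7 − 0.0729 = -0.7729; denominator = 1 − 0.0729 = 0.9271
φ_{22} = -0.7729 / 0.9271 = -0.834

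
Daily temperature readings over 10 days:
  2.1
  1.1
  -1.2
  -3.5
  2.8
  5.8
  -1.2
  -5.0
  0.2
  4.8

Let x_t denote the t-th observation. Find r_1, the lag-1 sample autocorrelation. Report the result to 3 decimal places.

Mean x̄ = (2.1 + 1.1 − 1.2 − 3.5 + 2.8 + 5.8 − 1.2 − 5.0 + 0.2 + 4.8)/10 = 0.5900
Numerator Σ_{t=1}^{9}(x_t−x̄)(x_{t+1}−x̄) = 10.8719
Denominator Σ(x_t−x̄)² = 106.8290
r_1 = 10.8719 / 106.8290 = 0.102

0.102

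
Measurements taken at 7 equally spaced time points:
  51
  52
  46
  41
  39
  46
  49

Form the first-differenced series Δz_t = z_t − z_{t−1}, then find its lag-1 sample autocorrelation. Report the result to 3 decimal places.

First differences Δz: 1, -6, -5, -2, 7, 3
Mean of differences = -0.3333
Numerator Σ(Δz_t−Δz̄)(Δz_{t+1}−Δz̄) = 38.8889
Denominator Σ(Δz_t−Δz̄)² = 123.3333
r_1(Δz) = 38.8889 / 123.3333 = 0.315

0.315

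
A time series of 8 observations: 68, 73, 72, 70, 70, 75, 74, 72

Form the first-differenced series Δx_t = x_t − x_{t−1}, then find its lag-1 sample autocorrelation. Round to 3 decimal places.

First differences Δx: 5, -1, -2, 0, 5, -1, -2
Mean of differences = 0.5714
Numerator Σ(Δx_t−Δx̄)(Δx_{t+1}−Δx̄) = -6.8980
Denominator Σ(Δx_t−Δx̄)² = 57.7143
r_1(Δx) = -6.8980 / 57.7143 = -0.120

-0.120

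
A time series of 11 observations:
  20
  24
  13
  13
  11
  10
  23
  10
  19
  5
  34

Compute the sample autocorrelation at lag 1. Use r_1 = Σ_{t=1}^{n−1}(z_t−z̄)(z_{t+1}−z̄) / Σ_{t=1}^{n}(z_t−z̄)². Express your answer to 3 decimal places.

-0.378

Mean z̄ = (20 + 24 + 13 + 13 + 11 + 10 + 23 + 10 + 19 + 5 + 34)/11 = 16.5455
Numerator Σ_{t=1}^{10}(z_t−z̄)(z_{t+1}−z̄) = -262.5702
Denominator Σ(z_t−z̄)² = 694.7273
r_1 = -262.5702 / 694.7273 = -0.378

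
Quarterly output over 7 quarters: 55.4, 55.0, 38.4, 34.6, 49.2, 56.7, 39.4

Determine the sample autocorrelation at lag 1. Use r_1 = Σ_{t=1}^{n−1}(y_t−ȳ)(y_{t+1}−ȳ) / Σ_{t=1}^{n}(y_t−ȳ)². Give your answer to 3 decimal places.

0.049

Mean ȳ = (55.4 + 55.0 + 38.4 + 34.6 + 49.2 + 56.7 + 39.4)/7 = 46.9571
Deviations from mean: 8.4429, 8.0429, -8.5571, -12.3571, 2.2429, 9.7429, -7.5571
Numerator Σ_{t=1}^{6}(y_t−ȳ)(y_{t+1}−ȳ) = 25.3310
Denominator Σ(y_t−ȳ)² = 518.9571
r_1 = 25.3310 / 518.9571 = 0.049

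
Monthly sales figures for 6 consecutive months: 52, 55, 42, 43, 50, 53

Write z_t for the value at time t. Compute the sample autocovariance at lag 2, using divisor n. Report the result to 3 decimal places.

Mean z̄ = (52 + 55 + 42 + 43 + 50 + 53)/6 = 49.1667
Deviations: 2.8333, 5.8333, -7.1667, -6.1667, 0.8333, 3.8333
Σ_{t=1}^{4}(z_t−z̄)(z_{t+2}−z̄) = -85.8889
γ_2 = -85.8889 / 6 = -14.315

-14.315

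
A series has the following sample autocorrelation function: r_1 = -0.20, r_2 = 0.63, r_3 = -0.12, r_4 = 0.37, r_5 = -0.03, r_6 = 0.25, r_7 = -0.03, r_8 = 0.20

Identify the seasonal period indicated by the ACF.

2

The largest autocorrelation is r_2 = 0.63, with weaker echoes at lags 4 (0.37), 6 (0.25) and 8 (0.20); the remaining lags stay at or below -0.03.
The dominant spike at lag 2 indicates a seasonal period of 2.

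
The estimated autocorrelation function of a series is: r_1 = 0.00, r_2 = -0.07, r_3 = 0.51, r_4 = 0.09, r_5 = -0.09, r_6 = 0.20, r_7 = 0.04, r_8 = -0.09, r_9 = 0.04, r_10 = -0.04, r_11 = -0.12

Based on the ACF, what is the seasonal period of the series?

3

The largest autocorrelation is r_3 = 0.51, with a weaker echo at lag 6 (0.20); the remaining lags stay at or below 0.09.
The dominant spike at lag 3 indicates a seasonal period of 3.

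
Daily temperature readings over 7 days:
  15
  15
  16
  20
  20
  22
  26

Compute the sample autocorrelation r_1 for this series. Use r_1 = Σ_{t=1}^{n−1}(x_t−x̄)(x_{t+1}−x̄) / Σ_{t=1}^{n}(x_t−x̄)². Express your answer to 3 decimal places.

Mean x̄ = (15 + 15 + 16 + 20 + 20 + 22 + 26)/7 = 19.1429
Deviations from mean: -4.1429, -4.1429, -3.1429, 0.8571, 0.8571, 2.8571, 6.8571
Σ(x_t−x̄)(x_{t+1}−x̄) = (17.1633) + (13.0204) + (-2.6939) + (0.7347) + (2.4490) + (19.5918) = 50.2653
Denominator Σ(x_t−x̄)² = 100.8571
r_1 = 50.2653 / 100.8571 = 0.498

0.498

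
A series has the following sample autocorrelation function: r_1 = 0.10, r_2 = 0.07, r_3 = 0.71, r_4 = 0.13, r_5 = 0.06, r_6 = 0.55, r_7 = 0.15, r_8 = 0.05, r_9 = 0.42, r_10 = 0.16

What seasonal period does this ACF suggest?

3

The largest autocorrelation is r_3 = 0.71, with weaker echoes at lags 6 (0.55) and 9 (0.42); the remaining lags stay at or below 0.16.
The dominant spike at lag 3 indicates a seasonal period of 3.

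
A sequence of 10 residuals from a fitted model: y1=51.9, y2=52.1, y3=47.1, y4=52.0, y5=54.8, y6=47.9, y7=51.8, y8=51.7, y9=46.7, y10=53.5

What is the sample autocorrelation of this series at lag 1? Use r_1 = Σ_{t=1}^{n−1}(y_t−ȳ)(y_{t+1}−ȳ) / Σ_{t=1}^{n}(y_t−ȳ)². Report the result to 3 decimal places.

-0.456

Mean ȳ = (51.9 + 52.1 + 47.1 + 52.0 + 54.8 + 47.9 + 51.8 + 51.7 + 46.7 + 53.5)/10 = 50.9500
Numerator Σ_{t=1}^{9}(y_t−ȳ)(y_{t+1}−ȳ) = -31.0575
Denominator Σ(y_t−ȳ)² = 68.1250
r_1 = -31.0575 / 68.1250 = -0.456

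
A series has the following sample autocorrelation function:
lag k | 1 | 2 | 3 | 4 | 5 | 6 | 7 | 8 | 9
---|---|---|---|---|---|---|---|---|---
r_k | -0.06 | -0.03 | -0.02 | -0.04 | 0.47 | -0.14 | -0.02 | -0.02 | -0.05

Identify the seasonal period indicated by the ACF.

5

The largest autocorrelation is r_5 = 0.47; the remaining lags stay at or below -0.02.
The dominant spike at lag 5 indicates a seasonal period of 5.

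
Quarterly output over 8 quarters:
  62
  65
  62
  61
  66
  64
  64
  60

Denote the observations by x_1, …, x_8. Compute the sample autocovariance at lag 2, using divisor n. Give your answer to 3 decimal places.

Mean x̄ = (62 + 65 + 62 + 61 + 66 + 64 + 64 + 60)/8 = 63.0000
Deviations: -1.0000, 2.0000, -1.0000, -2.0000, 3.0000, 1.0000, 1.0000, -3.0000
Σ_{t=1}^{6}(x_t−x̄)(x_{t+2}−x̄) = -8.0000
γ_2 = -8.0000 / 8 = -1.000

-1.000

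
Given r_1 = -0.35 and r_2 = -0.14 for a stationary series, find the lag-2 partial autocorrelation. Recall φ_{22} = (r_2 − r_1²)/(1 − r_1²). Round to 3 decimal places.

-0.299

φ_{22} = (r_2 − r_1²) / (1 − r_1²)
r_1² = (-0.35)² = 0.1225
Numerator = -0.14 − 0.1225 = -0.2625; denominator = 1 − 0.1225 = 0.8775
φ_{22} = -0.2625 / 0.8775 = -0.299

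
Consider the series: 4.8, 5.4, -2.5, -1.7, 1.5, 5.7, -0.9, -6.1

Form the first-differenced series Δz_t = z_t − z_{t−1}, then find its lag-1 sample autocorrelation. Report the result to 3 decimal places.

-0.005

First differences Δz: 0.6, -7.9, 0.8, 3.2, 4.2, -6.6, -5.2
Mean of differences = -1.5571
Numerator Σ(Δz_t−Δz̄)(Δz_{t+1}−Δz̄) = -0.6947
Denominator Σ(Δz_t−Δz̄)² = 144.9171
r_1(Δz) = -0.6947 / 144.9171 = -0.005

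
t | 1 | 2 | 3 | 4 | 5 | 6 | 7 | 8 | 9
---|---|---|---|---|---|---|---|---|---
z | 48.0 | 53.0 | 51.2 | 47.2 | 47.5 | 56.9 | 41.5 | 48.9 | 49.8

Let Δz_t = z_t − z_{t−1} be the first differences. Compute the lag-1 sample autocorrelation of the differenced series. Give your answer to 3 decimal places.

-0.591

First differences Δz: 5.0, -1.8, -4.0, 0.3, 9.4, -15.4, 7.4, 0.9
Mean of differences = 0.2250
Numerator Σ(Δz_t−Δz̄)(Δz_{t+1}−Δz̄) = -251.3681
Denominator Σ(Δz_t−Δz̄)² = 425.0150
r_1(Δz) = -251.3681 / 425.0150 = -0.591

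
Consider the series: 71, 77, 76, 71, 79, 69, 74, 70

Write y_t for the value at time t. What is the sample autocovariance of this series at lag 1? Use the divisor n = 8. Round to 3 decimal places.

-6.018

Mean ȳ = (71 + 77 + 76 + 71 + 79 + 69 + 74 + 70)/8 = 73.3750
Σ_{t=1}^{7}(y_t−ȳ)(y_{t+1}−ȳ) = -48.1406
γ_1 = -48.1406 / 8 = -6.018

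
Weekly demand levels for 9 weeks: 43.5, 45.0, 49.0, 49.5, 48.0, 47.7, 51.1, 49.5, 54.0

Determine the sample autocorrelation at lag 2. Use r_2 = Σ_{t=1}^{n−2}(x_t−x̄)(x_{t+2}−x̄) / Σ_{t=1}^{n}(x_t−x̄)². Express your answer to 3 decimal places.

0.063

Mean x̄ = (43.5 + 45.0 + 49.0 + 49.5 + 48.0 + 47.7 + 51.1 + 49.5 + 54.0)/9 = 48.5889
Numerator Σ_{t=1}^{7}(x_t−x̄)(x_{t+2}−x̄) = 4.8853
Denominator Σ(x_t−x̄)² = 77.3289
r_2 = 4.8853 / 77.3289 = 0.063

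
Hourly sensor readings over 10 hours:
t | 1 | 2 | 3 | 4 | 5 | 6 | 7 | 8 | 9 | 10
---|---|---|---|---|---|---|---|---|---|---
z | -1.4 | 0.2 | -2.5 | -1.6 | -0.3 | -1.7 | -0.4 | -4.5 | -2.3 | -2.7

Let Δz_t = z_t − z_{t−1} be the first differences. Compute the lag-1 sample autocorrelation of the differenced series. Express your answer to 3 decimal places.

First differences Δz: 1.6, -2.7, 0.9, 1.3, -1.4, 1.3, -4.1, 2.2, -0.4
Mean of differences = -0.1444
Numerator Σ(Δz_t−Δz̄)(Δz_{t+1}−Δz̄) = -24.8320
Denominator Σ(Δz_t−Δz̄)² = 37.6222
r_1(Δz) = -24.8320 / 37.6222 = -0.660

-0.660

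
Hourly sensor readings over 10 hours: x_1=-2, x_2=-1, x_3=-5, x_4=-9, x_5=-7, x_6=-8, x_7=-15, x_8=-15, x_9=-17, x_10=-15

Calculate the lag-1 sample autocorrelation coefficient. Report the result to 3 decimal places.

Mean x̄ = (-2 − 1 − 5 − 9 − 7 − 8 − 15 − 15 − 17 − 15)/10 = -9.4000
Numerator Σ_{t=1}^{9}(x_t−x̄)(x_{t+1}−x̄) = 213.8400
Denominator Σ(x_t−x̄)² = 304.4000
r_1 = 213.8400 / 304.4000 = 0.702

0.702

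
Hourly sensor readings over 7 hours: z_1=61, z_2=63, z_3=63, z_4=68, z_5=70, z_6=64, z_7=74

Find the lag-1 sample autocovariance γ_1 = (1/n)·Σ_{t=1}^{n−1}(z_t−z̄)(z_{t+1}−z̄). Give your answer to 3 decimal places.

Mean z̄ = (61 + 63 + 63 + 68 + 70 + 64 + 74)/7 = 66.1429
Deviations: -5.1429, -3.1429, -3.1429, 1.8571, 3.8571, -2.1429, 7.8571
Σ_{t=1}^{6}(z_t−z̄)(z_{t+1}−z̄) = 2.2653
γ_1 = 2.2653 / 7 = 0.324

0.324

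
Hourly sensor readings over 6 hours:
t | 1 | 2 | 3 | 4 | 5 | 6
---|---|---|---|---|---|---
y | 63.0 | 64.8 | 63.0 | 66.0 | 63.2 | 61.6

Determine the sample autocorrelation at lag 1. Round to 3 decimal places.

-0.252

Mean ȳ = (63.0 + 64.8 + 63.0 + 66.0 + 63.2 + 61.6)/6 = 63.6000
Deviations from mean: -0.6000, 1.2000, -0.6000, 2.4000, -0.4000, -2.0000
Numerator Σ_{t=1}^{5}(y_t−ȳ)(y_{t+1}−ȳ) = -3.0400
Denominator Σ(y_t−ȳ)² = 12.0800
r_1 = -3.0400 / 12.0800 = -0.252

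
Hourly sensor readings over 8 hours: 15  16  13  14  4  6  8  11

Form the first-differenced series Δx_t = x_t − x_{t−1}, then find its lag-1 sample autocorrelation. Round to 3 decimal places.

First differences Δx: 1, -3, 1, -10, 2, 2, 3
Mean of differences = -0.5714
Numerator Σ(Δx_t−Δx̄)(Δx_{t+1}−Δx̄) = -30.8980
Denominator Σ(Δx_t−Δx̄)² = 125.7143
r_1(Δx) = -30.8980 / 125.7143 = -0.246

-0.246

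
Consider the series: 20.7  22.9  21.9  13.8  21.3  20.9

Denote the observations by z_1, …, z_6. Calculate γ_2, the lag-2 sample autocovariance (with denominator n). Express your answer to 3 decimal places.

-3.135

Mean z̄ = (20.7 + 22.9 + 21.9 + 13.8 + 21.3 + 20.9)/6 = 20.2500
Σ_{t=1}^{4}(z_t−z̄)(z_{t+2}−z̄) = -18.8100
γ_2 = -18.8100 / 6 = -3.135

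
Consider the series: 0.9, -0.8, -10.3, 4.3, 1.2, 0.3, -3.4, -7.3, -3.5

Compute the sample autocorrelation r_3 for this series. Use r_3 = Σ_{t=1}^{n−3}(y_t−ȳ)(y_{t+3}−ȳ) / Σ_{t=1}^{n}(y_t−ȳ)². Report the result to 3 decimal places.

Mean ȳ = (0.9 − 0.8 − 10.3 + 4.3 + 1.2 + 0.3 − 3.4 − 7.3 − 3.5)/9 = -2.0667
Numerator Σ_{t=1}^{6}(y_t−ȳ)(y_{t+3}−ȳ) = -25.4367
Denominator Σ(y_t−ȳ)² = 166.2200
r_3 = -25.4367 / 166.2200 = -0.153

-0.153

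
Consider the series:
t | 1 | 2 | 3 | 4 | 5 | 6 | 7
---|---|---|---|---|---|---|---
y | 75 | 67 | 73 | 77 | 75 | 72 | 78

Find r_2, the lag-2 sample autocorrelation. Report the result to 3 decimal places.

Mean ȳ = (75 + 67 + 73 + 77 + 75 + 72 + 78)/7 = 73.8571
Σ(y_t−ȳ)(y_{t+2}−ȳ) = (-0.9796) + (-21.5510) + (-0.9796) + (-5.8367) + (4.7347) = -24.6122
Denominator Σ(y_t−ȳ)² = 80.8571
r_2 = -24.6122 / 80.8571 = -0.304

-0.304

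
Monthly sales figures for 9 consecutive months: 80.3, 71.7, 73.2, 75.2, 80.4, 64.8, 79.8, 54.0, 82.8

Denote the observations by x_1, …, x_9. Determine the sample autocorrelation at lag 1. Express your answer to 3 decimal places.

Mean x̄ = (80.3 + 71.7 + 73.2 + 75.2 + 80.4 + 64.8 + 79.8 + 54.0 + 82.8)/9 = 73.5778
Numerator Σ_{t=1}^{8}(x_t−x̄)(x_{t+1}−x̄) = -418.3283
Denominator Σ(x_t−x̄)² = 682.1356
r_1 = -418.3283 / 682.1356 = -0.613

-0.613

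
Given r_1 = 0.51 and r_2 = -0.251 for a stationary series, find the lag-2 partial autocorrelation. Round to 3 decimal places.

-0.691

φ_{22} = (r_2 − r_1²) / (1 − r_1²)
r_1² = (0.51)² = 0.2601
Numerator = -0.251 − 0.2601 = -0.5111; denominator = 1 − 0.2601 = 0.7399
φ_{22} = -0.5111 / 0.7399 = -0.691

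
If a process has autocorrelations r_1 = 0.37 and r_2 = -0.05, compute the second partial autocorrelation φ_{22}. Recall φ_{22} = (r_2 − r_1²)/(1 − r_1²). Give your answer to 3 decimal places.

-0.217

φ_{22} = (r_2 − r_1²) / (1 − r_1²)
r_1² = (0.37)² = 0.1369
Numerator = -0.05 − 0.1369 = -0.1869; denominator = 1 − 0.1369 = 0.8631
φ_{22} = -0.1869 / 0.8631 = -0.217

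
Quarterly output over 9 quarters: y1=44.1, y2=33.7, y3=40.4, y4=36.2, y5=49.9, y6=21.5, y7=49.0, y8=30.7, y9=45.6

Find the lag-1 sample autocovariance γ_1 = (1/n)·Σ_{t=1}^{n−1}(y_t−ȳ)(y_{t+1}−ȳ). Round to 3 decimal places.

Mean ȳ = (44.1 + 33.7 + 40.4 + 36.2 + 49.9 + 21.5 + 49.0 + 30.7 + 45.6)/9 = 39.0111
Σ_{t=1}^{8}(y_t−ȳ)(y_{t+1}−ȳ) = -572.2912
γ_1 = -572.2912 / 9 = -63.588

-63.588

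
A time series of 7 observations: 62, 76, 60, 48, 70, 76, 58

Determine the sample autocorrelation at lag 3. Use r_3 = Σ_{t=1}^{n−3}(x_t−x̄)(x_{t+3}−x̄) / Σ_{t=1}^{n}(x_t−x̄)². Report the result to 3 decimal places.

0.246

Mean x̄ = (62 + 76 + 60 + 48 + 70 + 76 + 58)/7 = 64.2857
Deviations from mean: -2.2857, 11.7143, -4.2857, -16.2857, 5.7143, 11.7143, -6.2857
Σ(x_t−x̄)(x_{t+3}−x̄) = (37.2245) + (66.9388) + (-50.2041) + (102.3673) = 156.3265
Denominator Σ(x_t−x̄)² = 635.4286
r_3 = 156.3265 / 635.4286 = 0.246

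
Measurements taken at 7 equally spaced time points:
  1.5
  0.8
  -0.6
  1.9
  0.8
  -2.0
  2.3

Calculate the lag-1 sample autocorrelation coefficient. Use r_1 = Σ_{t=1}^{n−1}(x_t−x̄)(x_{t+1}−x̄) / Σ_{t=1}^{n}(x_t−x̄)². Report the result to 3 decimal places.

-0.451

Mean x̄ = (1.5 + 0.8 − 0.6 + 1.9 + 0.8 − 2.0 + 2.3)/7 = 0.6714
Deviations from mean: 0.8286, 0.1286, -1.2714, 1.2286, 0.1286, -2.6714, 1.6286
Numerator Σ_{t=1}^{6}(x_t−x̄)(x_{t+1}−x̄) = -6.1551
Denominator Σ(x_t−x̄)² = 13.6343
r_1 = -6.1551 / 13.6343 = -0.451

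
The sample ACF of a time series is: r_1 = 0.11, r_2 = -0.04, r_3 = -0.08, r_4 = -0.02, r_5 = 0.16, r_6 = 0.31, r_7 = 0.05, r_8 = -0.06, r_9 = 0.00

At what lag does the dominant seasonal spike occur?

6

The largest autocorrelation is r_6 = 0.31; the remaining lags stay at or below 0.16.
The dominant spike at lag 6 indicates a seasonal period of 6.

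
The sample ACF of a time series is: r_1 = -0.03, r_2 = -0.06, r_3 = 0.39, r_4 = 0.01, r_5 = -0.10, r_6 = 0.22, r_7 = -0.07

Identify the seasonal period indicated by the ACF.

3

The largest autocorrelation is r_3 = 0.39, with a weaker echo at lag 6 (0.22); the remaining lags stay at or below 0.01.
The dominant spike at lag 3 indicates a seasonal period of 3.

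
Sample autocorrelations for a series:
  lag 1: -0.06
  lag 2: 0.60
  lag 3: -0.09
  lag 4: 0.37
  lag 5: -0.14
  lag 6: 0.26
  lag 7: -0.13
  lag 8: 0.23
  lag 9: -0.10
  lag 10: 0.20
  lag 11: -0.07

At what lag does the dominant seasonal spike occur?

The largest autocorrelation is r_2 = 0.60, with weaker echoes at lags 4 (0.37), 6 (0.26), 8 (0.23) and 10 (0.20); the remaining lags stay at or below -0.06.
The dominant spike at lag 2 indicates a seasonal period of 2.

2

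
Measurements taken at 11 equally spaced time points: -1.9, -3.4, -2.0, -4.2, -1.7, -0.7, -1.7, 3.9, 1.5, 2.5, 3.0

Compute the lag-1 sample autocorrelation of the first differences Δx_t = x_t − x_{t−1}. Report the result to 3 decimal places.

-0.624

First differences Δx: -1.5, 1.4, -2.2, 2.5, 1.0, -1.0, 5.6, -2.4, 1.0, 0.5
Mean of differences = 0.4900
Numerator Σ(Δx_t−Δx̄)(Δx_{t+1}−Δx̄) = -33.2511
Denominator Σ(Δx_t−Δx̄)² = 53.2690
r_1(Δx) = -33.2511 / 53.2690 = -0.624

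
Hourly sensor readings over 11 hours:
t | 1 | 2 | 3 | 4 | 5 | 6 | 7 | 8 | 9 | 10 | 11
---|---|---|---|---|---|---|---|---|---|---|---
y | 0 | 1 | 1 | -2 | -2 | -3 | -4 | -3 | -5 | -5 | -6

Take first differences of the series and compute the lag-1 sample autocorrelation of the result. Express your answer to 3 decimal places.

First differences Δy: 1, 0, -3, 0, -1, -1, 1, -2, 0, -1
Mean of differences = -0.6000
Numerator Σ(Δy_t−Δȳ)(Δy_{t+1}−Δȳ) = -5.9600
Denominator Σ(Δy_t−Δȳ)² = 14.4000
r_1(Δy) = -5.9600 / 14.4000 = -0.414

-0.414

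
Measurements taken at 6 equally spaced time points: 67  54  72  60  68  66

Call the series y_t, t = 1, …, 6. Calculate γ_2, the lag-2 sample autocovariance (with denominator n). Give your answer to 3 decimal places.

Mean ȳ = (67 + 54 + 72 + 60 + 68 + 66)/6 = 64.5000
Deviations: 2.5000, -10.5000, 7.5000, -4.5000, 3.5000, 1.5000
Σ_{t=1}^{4}(y_t−ȳ)(y_{t+2}−ȳ) = 85.5000
γ_2 = 85.5000 / 6 = 14.250

14.250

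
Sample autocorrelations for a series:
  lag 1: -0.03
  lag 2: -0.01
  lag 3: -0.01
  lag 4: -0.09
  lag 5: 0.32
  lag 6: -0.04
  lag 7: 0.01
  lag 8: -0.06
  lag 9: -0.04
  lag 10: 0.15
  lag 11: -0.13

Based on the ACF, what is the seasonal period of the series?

The largest autocorrelation is r_5 = 0.32, with a weaker echo at lag 10 (0.15); the remaining lags stay at or below 0.01.
The dominant spike at lag 5 indicates a seasonal period of 5.

5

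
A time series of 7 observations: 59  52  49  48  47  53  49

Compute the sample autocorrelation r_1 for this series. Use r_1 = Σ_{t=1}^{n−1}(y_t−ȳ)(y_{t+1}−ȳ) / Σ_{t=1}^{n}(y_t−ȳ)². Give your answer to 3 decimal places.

Mean ȳ = (59 + 52 + 49 + 48 + 47 + 53 + 49)/7 = 51.0000
Numerator Σ_{t=1}^{6}(y_t−ȳ)(y_{t+1}−ȳ) = 12.0000
Denominator Σ(y_t−ȳ)² = 102.0000
r_1 = 12.0000 / 102.0000 = 0.118

0.118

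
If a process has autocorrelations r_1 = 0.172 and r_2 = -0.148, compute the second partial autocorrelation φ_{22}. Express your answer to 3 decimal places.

-0.183

φ_{22} = (r_2 − r_1²) / (1 − r_1²)
r_1² = (0.172)² = 0.029584
Numerator = -0.148 − 0.0296 = -0.1776; denominator = 1 − 0.0296 = 0.9704
φ_{22} = -0.1776 / 0.9704 = -0.183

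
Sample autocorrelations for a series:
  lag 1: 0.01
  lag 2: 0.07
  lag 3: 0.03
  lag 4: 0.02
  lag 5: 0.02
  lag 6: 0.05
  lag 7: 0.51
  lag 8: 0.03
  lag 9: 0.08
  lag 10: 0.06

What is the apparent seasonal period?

The largest autocorrelation is r_7 = 0.51; the remaining lags stay at or below 0.08.
The dominant spike at lag 7 indicates a seasonal period of 7.

7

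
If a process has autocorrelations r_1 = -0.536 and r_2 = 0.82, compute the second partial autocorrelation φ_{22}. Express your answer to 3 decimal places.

φ_{22} = (r_2 − r_1²) / (1 − r_1²)
r_1² = (-0.536)² = 0.287296
Numerator = 0.82 − 0.2873 = 0.5327; denominator = 1 − 0.2873 = 0.7127
φ_{22} = 0.5327 / 0.7127 = 0.747

0.747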